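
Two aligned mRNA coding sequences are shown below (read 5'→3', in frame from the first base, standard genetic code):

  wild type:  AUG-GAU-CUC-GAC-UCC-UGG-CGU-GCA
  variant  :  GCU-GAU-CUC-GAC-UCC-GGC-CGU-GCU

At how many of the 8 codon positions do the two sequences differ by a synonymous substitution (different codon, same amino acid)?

1

Codon 1: AUG Met / GCU Ala — nonsynonymous.
Codon 2: GAU Asp / GAU Asp — identical.
Codon 3: CUC Leu / CUC Leu — identical.
Codon 4: GAC Asp / GAC Asp — identical.
Codon 5: UCC Ser / UCC Ser — identical.
Codon 6: UGG Trp / GGC Gly — nonsynonymous.
Codon 7: CGU Arg / CGU Arg — identical.
Codon 8: GCA Ala / GCU Ala — synonymous.
Synonymous differences: 1.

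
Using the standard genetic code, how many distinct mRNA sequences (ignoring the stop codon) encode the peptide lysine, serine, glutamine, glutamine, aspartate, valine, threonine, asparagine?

3072

Lys: 2 codons.
Ser: 6 codons.
Gln: 2 codons.
Gln: 2 codons.
Asp: 2 codons.
Val: 4 codons.
Thr: 4 codons.
Asn: 2 codons.
2 × 6 × 2 × 2 × 2 × 4 × 4 × 2 = 3072.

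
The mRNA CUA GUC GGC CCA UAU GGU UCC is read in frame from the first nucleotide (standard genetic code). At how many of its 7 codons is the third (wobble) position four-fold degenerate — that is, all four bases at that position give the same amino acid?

6

Codon 1 CUA (Leu): third position 4-fold.
Codon 2 GUC (Val): third position 4-fold.
Codon 3 GGC (Gly): third position 4-fold.
Codon 4 CCA (Pro): third position 4-fold.
Codon 5 UAU (Tyr): third position 2-fold.
Codon 6 GGU (Gly): third position 4-fold.
Codon 7 UCC (Ser): third position 4-fold.
Four-fold degenerate third positions: 6.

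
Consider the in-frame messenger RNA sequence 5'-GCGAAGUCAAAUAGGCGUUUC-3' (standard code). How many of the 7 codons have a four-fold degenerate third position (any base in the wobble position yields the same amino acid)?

3

Codon 1 GCG (Ala): third position 4-fold.
Codon 2 AAG (Lys): third position 2-fold.
Codon 3 UCA (Ser): third position 4-fold.
Codon 4 AAU (Asn): third position 2-fold.
Codon 5 AGG (Arg): third position 2-fold.
Codon 6 CGU (Arg): third position 4-fold.
Codon 7 UUC (Phe): third position 2-fold.
Four-fold degenerate third positions: 3.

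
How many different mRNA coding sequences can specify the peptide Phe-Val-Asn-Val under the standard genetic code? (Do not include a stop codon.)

64

Phe: 2 codons.
Val: 4 codons.
Asn: 2 codons.
Val: 4 codons.
2 × 4 × 2 × 4 = 64.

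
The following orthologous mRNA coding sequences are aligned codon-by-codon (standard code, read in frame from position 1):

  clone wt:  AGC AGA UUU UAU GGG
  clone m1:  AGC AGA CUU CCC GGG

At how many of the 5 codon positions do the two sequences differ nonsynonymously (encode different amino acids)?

Codon 1: AGC Ser / AGC Ser — identical.
Codon 2: AGA Arg / AGA Arg — identical.
Codon 3: UUU Phe / CUU Leu — nonsynonymous.
Codon 4: UAU Tyr / CCC Pro — nonsynonymous.
Codon 5: GGG Gly / GGG Gly — identical.
Nonsynonymous differences: 2.

2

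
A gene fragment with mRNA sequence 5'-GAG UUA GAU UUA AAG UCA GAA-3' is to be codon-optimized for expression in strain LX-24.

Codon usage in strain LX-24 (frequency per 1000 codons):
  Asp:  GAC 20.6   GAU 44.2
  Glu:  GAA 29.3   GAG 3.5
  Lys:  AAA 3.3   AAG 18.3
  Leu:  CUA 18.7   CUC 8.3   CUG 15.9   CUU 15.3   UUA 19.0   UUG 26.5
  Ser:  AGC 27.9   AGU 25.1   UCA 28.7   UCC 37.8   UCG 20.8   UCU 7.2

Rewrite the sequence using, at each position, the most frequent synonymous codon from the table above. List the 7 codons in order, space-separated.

GAA UUG GAU UUG AAG UCC GAA

Codon 1 (Glu): best is GAA at 29.3.
Codon 2 (Leu): best is UUG at 26.5.
Codon 3 (Asp): best is GAU at 44.2.
Codon 4 (Leu): best is UUG at 26.5.
Codon 5 (Lys): best is AAG at 18.3.
Codon 6 (Ser): best is UCC at 37.8.
Codon 7 (Glu): best is GAA at 29.3.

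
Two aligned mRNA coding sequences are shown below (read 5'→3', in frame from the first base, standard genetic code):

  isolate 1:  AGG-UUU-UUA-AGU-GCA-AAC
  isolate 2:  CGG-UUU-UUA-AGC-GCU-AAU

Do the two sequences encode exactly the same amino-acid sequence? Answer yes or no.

yes

Codon 1: AGG Arg / CGG Arg — synonymous.
Codon 2: UUU Phe / UUU Phe — identical.
Codon 3: UUA Leu / UUA Leu — identical.
Codon 4: AGU Ser / AGC Ser — synonymous.
Codon 5: GCA Ala / GCU Ala — synonymous.
Codon 6: AAC Asn / AAU Asn — synonymous.
Nonsynonymous differences: 0 → same protein.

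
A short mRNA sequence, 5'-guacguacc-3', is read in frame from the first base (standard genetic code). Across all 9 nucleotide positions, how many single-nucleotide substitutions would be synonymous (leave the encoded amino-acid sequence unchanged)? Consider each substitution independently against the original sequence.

Codon 1 (GUA, Val): 3 synonymous substitutions.
Codon 2 (CGU, Arg): 3 synonymous substitutions.
Codon 3 (ACC, Thr): 3 synonymous substitutions.
Total: 3 + 3 + 3 = 9.

9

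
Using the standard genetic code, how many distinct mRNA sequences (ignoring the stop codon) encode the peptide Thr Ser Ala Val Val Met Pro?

Thr: 4 codons.
Ser: 6 codons.
Ala: 4 codons.
Val: 4 codons.
Val: 4 codons.
Met: 1 codon.
Pro: 4 codons.
4 × 6 × 4 × 4 × 4 × 1 × 4 = 6144.

6144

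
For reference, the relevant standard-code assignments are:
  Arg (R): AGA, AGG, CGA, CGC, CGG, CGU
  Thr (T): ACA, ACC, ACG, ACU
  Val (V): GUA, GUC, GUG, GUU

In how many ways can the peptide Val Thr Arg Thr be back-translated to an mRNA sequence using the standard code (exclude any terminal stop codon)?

384

Val: 4 codons.
Thr: 4 codons.
Arg: 6 codons.
Thr: 4 codons.
4 × 4 × 6 × 4 = 384.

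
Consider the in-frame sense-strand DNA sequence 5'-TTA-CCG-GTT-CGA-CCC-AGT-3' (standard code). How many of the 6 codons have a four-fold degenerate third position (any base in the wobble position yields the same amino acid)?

4

Codon 1 TTA (Leu): third position 2-fold.
Codon 2 CCG (Pro): third position 4-fold.
Codon 3 GTT (Val): third position 4-fold.
Codon 4 CGA (Arg): third position 4-fold.
Codon 5 CCC (Pro): third position 4-fold.
Codon 6 AGT (Ser): third position 2-fold.
Four-fold degenerate third positions: 4.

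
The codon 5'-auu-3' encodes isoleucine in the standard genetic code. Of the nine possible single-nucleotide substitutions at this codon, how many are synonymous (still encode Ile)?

2

Position 1: none → 0 synonymous.
Position 2: none → 0 synonymous.
Position 3: AUC, AUA → 2 synonymous.
Total: 0 + 0 + 2 = 2.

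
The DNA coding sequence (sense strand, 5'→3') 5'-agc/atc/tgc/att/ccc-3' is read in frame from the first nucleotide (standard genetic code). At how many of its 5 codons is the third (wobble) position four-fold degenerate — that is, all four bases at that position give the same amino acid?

1

Codon 1 AGC (Ser): third position 2-fold.
Codon 2 ATC (Ile): third position 3-fold.
Codon 3 TGC (Cys): third position 2-fold.
Codon 4 ATT (Ile): third position 3-fold.
Codon 5 CCC (Pro): third position 4-fold.
Four-fold degenerate third positions: 1.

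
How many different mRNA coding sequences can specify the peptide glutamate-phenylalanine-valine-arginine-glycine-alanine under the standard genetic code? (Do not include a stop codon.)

Glu: 2 codons.
Phe: 2 codons.
Val: 4 codons.
Arg: 6 codons.
Gly: 4 codons.
Ala: 4 codons.
2 × 2 × 4 × 6 × 4 × 4 = 1536.

1536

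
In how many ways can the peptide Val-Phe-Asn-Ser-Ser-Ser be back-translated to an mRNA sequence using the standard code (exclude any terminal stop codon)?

3456

Val: 4 codons.
Phe: 2 codons.
Asn: 2 codons.
Ser: 6 codons.
Ser: 6 codons.
Ser: 6 codons.
4 × 2 × 2 × 6 × 6 × 6 = 3456.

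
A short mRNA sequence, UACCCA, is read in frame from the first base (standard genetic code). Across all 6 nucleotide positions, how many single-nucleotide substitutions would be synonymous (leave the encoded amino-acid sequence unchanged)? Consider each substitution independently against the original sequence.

Codon 1 (UAC, Tyr): 1 synonymous substitution.
Codon 2 (CCA, Pro): 3 synonymous substitutions.
Total: 1 + 3 = 4.

4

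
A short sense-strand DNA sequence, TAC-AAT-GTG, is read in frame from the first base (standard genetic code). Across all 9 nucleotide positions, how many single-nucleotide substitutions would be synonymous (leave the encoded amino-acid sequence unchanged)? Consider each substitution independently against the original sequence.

Codon 1 (TAC, Tyr): 1 synonymous substitution.
Codon 2 (AAT, Asn): 1 synonymous substitution.
Codon 3 (GTG, Val): 3 synonymous substitutions.
Total: 1 + 1 + 3 = 5.

5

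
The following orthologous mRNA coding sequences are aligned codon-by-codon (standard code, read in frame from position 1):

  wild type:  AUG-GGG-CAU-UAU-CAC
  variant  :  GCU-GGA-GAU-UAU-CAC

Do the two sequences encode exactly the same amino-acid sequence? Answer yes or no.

Codon 1: AUG Met / GCU Ala — nonsynonymous.
Codon 2: GGG Gly / GGA Gly — synonymous.
Codon 3: CAU His / GAU Asp — nonsynonymous.
Codon 4: UAU Tyr / UAU Tyr — identical.
Codon 5: CAC His / CAC His — identical.
Nonsynonymous differences: 2 → different protein.

no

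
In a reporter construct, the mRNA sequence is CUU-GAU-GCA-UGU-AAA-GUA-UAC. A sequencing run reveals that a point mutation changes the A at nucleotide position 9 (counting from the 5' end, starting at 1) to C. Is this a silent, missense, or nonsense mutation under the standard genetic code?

silent

Position 9 falls in codon 3: GCA → Ala.
After the substitution the codon is GCC → Ala.
Both encode Ala, so the change is synonymous.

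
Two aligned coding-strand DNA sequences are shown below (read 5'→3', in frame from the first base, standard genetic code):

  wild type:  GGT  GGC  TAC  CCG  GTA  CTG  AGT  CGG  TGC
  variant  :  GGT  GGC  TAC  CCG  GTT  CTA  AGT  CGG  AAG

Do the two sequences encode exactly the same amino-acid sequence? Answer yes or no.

Codon 1: GGT Gly / GGT Gly — identical.
Codon 2: GGC Gly / GGC Gly — identical.
Codon 3: TAC Tyr / TAC Tyr — identical.
Codon 4: CCG Pro / CCG Pro — identical.
Codon 5: GTA Val / GTT Val — synonymous.
Codon 6: CTG Leu / CTA Leu — synonymous.
Codon 7: AGT Ser / AGT Ser — identical.
Codon 8: CGG Arg / CGG Arg — identical.
Codon 9: TGC Cys / AAG Lys — nonsynonymous.
Nonsynonymous differences: 1 → different protein.

no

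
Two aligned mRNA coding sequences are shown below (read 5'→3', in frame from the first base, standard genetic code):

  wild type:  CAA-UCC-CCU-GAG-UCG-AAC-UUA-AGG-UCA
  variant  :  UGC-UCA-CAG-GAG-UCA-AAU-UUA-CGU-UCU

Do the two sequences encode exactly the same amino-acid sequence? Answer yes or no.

Codon 1: CAA Gln / UGC Cys — nonsynonymous.
Codon 2: UCC Ser / UCA Ser — synonymous.
Codon 3: CCU Pro / CAG Gln — nonsynonymous.
Codon 4: GAG Glu / GAG Glu — identical.
Codon 5: UCG Ser / UCA Ser — synonymous.
Codon 6: AAC Asn / AAU Asn — synonymous.
Codon 7: UUA Leu / UUA Leu — identical.
Codon 8: AGG Arg / CGU Arg — synonymous.
Codon 9: UCA Ser / UCU Ser — synonymous.
Nonsynonymous differences: 2 → different protein.

no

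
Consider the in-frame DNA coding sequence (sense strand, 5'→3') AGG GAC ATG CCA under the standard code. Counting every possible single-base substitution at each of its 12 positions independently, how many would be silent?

6

Codon 1 (AGG, Arg): 2 synonymous substitutions.
Codon 2 (GAC, Asp): 1 synonymous substitution.
Codon 3 (ATG, Met): 0 synonymous substitutions.
Codon 4 (CCA, Pro): 3 synonymous substitutions.
Total: 2 + 1 + 0 + 3 = 6.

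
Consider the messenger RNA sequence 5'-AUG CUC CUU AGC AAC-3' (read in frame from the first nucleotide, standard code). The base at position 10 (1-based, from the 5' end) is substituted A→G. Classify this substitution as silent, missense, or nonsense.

missense

Position 10 falls in codon 4: AGC → Ser.
After the substitution the codon is GGC → Gly.
Ser ≠ Gly, so this is a missense mutation.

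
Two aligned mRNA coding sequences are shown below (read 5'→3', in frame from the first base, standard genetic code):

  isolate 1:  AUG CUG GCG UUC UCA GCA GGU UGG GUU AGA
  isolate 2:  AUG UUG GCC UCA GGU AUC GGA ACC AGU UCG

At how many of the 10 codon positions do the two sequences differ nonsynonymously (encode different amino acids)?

Codon 1: AUG Met / AUG Met — identical.
Codon 2: CUG Leu / UUG Leu — synonymous.
Codon 3: GCG Ala / GCC Ala — synonymous.
Codon 4: UUC Phe / UCA Ser — nonsynonymous.
Codon 5: UCA Ser / GGU Gly — nonsynonymous.
Codon 6: GCA Ala / AUC Ile — nonsynonymous.
Codon 7: GGU Gly / GGA Gly — synonymous.
Codon 8: UGG Trp / ACC Thr — nonsynonymous.
Codon 9: GUU Val / AGU Ser — nonsynonymous.
Codon 10: AGA Arg / UCG Ser — nonsynonymous.
Nonsynonymous differences: 6.

6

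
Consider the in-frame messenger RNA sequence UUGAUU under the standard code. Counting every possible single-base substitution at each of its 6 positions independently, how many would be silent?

4

Codon 1 (UUG, Leu): 2 synonymous substitutions.
Codon 2 (AUU, Ile): 2 synonymous substitutions.
Total: 2 + 2 = 4.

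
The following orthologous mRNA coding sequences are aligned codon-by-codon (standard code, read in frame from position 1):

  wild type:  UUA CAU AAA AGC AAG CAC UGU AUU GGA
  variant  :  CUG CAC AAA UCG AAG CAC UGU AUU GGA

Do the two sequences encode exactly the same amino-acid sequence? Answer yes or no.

yes

Codon 1: UUA Leu / CUG Leu — synonymous.
Codon 2: CAU His / CAC His — synonymous.
Codon 3: AAA Lys / AAA Lys — identical.
Codon 4: AGC Ser / UCG Ser — synonymous.
Codon 5: AAG Lys / AAG Lys — identical.
Codon 6: CAC His / CAC His — identical.
Codon 7: UGU Cys / UGU Cys — identical.
Codon 8: AUU Ile / AUU Ile — identical.
Codon 9: GGA Gly / GGA Gly — identical.
Nonsynonymous differences: 0 → same protein.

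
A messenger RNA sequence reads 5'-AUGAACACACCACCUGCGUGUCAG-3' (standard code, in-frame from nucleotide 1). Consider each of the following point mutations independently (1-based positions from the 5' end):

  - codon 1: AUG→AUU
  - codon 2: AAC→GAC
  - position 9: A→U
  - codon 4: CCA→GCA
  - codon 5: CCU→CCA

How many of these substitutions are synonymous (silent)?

Codon 1: AUG (Met) → AUU (Ile) — missense.
Codon 2: AAC (Asn) → GAC (Asp) — missense.
Codon 3: ACA (Thr) → ACU (Thr) — synonymous.
Codon 4: CCA (Pro) → GCA (Ala) — missense.
Codon 5: CCU (Pro) → CCA (Pro) — synonymous.
Synonymous: 2 of 5.

2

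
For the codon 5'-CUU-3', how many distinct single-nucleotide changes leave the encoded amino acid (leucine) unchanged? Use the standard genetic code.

Position 1: none → 0 synonymous.
Position 2: none → 0 synonymous.
Position 3: CUC, CUA, CUG → 3 synonymous.
Total: 0 + 0 + 3 = 3.

3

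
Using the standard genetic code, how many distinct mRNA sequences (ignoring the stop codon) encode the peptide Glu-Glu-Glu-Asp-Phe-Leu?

192

Glu: 2 codons.
Glu: 2 codons.
Glu: 2 codons.
Asp: 2 codons.
Phe: 2 codons.
Leu: 6 codons.
2 × 2 × 2 × 2 × 2 × 6 = 192.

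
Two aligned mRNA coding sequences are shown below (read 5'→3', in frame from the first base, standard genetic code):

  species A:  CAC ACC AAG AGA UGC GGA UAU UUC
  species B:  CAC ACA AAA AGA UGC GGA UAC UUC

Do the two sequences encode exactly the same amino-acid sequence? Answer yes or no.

yes

Codon 1: CAC His / CAC His — identical.
Codon 2: ACC Thr / ACA Thr — synonymous.
Codon 3: AAG Lys / AAA Lys — synonymous.
Codon 4: AGA Arg / AGA Arg — identical.
Codon 5: UGC Cys / UGC Cys — identical.
Codon 6: GGA Gly / GGA Gly — identical.
Codon 7: UAU Tyr / UAC Tyr — synonymous.
Codon 8: UUC Phe / UUC Phe — identical.
Nonsynonymous differences: 0 → same protein.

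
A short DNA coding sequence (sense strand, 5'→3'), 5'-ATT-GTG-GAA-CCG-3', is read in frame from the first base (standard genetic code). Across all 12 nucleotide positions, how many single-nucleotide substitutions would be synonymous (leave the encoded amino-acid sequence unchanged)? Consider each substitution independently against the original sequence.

Codon 1 (ATT, Ile): 2 synonymous substitutions.
Codon 2 (GTG, Val): 3 synonymous substitutions.
Codon 3 (GAA, Glu): 1 synonymous substitution.
Codon 4 (CCG, Pro): 3 synonymous substitutions.
Total: 2 + 3 + 1 + 3 = 9.

9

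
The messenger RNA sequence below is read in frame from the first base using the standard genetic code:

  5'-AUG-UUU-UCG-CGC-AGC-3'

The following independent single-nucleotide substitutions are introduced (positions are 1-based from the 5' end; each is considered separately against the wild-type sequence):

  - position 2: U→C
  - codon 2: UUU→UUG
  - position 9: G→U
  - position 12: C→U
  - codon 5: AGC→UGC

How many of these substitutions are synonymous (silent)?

2

Codon 1: AUG (Met) → ACG (Thr) — missense.
Codon 2: UUU (Phe) → UUG (Leu) — missense.
Codon 3: UCG (Ser) → UCU (Ser) — synonymous.
Codon 4: CGC (Arg) → CGU (Arg) — synonymous.
Codon 5: AGC (Ser) → UGC (Cys) — missense.
Synonymous: 2 of 5.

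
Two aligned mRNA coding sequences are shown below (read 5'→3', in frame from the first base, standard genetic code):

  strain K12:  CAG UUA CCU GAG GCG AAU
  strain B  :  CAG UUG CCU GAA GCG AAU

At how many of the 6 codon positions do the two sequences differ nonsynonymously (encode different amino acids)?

0

Codon 1: CAG Gln / CAG Gln — identical.
Codon 2: UUA Leu / UUG Leu — synonymous.
Codon 3: CCU Pro / CCU Pro — identical.
Codon 4: GAG Glu / GAA Glu — synonymous.
Codon 5: GCG Ala / GCG Ala — identical.
Codon 6: AAU Asn / AAU Asn — identical.
Nonsynonymous differences: 0.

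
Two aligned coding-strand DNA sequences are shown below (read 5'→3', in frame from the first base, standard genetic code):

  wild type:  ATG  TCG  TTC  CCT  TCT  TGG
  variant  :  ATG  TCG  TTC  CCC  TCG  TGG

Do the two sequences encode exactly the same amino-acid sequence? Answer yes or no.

Codon 1: ATG Met / ATG Met — identical.
Codon 2: TCG Ser / TCG Ser — identical.
Codon 3: TTC Phe / TTC Phe — identical.
Codon 4: CCT Pro / CCC Pro — synonymous.
Codon 5: TCT Ser / TCG Ser — synonymous.
Codon 6: TGG Trp / TGG Trp — identical.
Nonsynonymous differences: 0 → same protein.

yes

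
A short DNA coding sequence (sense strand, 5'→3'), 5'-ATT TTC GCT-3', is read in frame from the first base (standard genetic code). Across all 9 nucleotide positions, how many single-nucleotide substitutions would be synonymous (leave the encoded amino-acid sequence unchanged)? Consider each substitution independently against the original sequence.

Codon 1 (ATT, Ile): 2 synonymous substitutions.
Codon 2 (TTC, Phe): 1 synonymous substitution.
Codon 3 (GCT, Ala): 3 synonymous substitutions.
Total: 2 + 1 + 3 = 6.

6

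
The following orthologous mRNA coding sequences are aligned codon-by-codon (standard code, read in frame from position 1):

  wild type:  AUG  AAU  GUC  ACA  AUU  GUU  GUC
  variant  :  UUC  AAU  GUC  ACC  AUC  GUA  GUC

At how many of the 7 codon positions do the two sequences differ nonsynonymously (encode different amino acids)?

Codon 1: AUG Met / UUC Phe — nonsynonymous.
Codon 2: AAU Asn / AAU Asn — identical.
Codon 3: GUC Val / GUC Val — identical.
Codon 4: ACA Thr / ACC Thr — synonymous.
Codon 5: AUU Ile / AUC Ile — synonymous.
Codon 6: GUU Val / GUA Val — synonymous.
Codon 7: GUC Val / GUC Val — identical.
Nonsynonymous differences: 1.

1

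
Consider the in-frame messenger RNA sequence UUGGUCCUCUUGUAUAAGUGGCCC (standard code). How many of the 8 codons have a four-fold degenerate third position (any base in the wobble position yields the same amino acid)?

3

Codon 1 UUG (Leu): third position 2-fold.
Codon 2 GUC (Val): third position 4-fold.
Codon 3 CUC (Leu): third position 4-fold.
Codon 4 UUG (Leu): third position 2-fold.
Codon 5 UAU (Tyr): third position 2-fold.
Codon 6 AAG (Lys): third position 2-fold.
Codon 7 UGG (Trp): third position 1-fold.
Codon 8 CCC (Pro): third position 4-fold.
Four-fold degenerate third positions: 3.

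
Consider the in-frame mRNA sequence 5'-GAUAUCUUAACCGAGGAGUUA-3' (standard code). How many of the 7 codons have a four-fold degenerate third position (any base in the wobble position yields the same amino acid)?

Codon 1 GAU (Asp): third position 2-fold.
Codon 2 AUC (Ile): third position 3-fold.
Codon 3 UUA (Leu): third position 2-fold.
Codon 4 ACC (Thr): third position 4-fold.
Codon 5 GAG (Glu): third position 2-fold.
Codon 6 GAG (Glu): third position 2-fold.
Codon 7 UUA (Leu): third position 2-fold.
Four-fold degenerate third positions: 1.

1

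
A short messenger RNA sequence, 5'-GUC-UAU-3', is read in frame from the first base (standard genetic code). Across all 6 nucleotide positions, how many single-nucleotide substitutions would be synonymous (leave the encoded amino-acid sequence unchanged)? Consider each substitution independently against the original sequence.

4

Codon 1 (GUC, Val): 3 synonymous substitutions.
Codon 2 (UAU, Tyr): 1 synonymous substitution.
Total: 3 + 1 = 4.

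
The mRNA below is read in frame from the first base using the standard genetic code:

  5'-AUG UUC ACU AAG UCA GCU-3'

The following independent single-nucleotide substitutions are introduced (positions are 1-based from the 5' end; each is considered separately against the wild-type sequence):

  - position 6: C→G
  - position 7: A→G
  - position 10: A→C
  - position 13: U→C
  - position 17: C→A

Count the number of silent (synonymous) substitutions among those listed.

Codon 2: UUC (Phe) → UUG (Leu) — missense.
Codon 3: ACU (Thr) → GCU (Ala) — missense.
Codon 4: AAG (Lys) → CAG (Gln) — missense.
Codon 5: UCA (Ser) → CCA (Pro) — missense.
Codon 6: GCU (Ala) → GAU (Asp) — missense.
Synonymous: 0 of 5.

0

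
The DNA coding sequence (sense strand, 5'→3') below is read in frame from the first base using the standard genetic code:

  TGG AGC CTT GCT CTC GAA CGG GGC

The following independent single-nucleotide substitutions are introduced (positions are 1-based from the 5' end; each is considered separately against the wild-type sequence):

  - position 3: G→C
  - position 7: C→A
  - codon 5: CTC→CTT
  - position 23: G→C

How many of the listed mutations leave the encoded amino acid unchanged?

Codon 1: TGG (Trp) → TGC (Cys) — missense.
Codon 3: CTT (Leu) → ATT (Ile) — missense.
Codon 5: CTC (Leu) → CTT (Leu) — synonymous.
Codon 8: GGC (Gly) → GCC (Ala) — missense.
Synonymous: 1 of 4.

1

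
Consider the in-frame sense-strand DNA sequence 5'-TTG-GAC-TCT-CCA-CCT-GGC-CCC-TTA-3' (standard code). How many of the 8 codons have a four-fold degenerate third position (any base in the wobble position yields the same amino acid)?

5

Codon 1 TTG (Leu): third position 2-fold.
Codon 2 GAC (Asp): third position 2-fold.
Codon 3 TCT (Ser): third position 4-fold.
Codon 4 CCA (Pro): third position 4-fold.
Codon 5 CCT (Pro): third position 4-fold.
Codon 6 GGC (Gly): third position 4-fold.
Codon 7 CCC (Pro): third position 4-fold.
Codon 8 TTA (Leu): third position 2-fold.
Four-fold degenerate third positions: 5.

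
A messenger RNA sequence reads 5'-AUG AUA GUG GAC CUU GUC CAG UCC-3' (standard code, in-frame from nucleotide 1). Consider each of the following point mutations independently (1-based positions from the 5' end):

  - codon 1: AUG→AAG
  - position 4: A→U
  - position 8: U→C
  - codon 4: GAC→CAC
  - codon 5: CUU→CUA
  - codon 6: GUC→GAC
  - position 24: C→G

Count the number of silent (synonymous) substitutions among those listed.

2

Codon 1: AUG (Met) → AAG (Lys) — missense.
Codon 2: AUA (Ile) → UUA (Leu) — missense.
Codon 3: GUG (Val) → GCG (Ala) — missense.
Codon 4: GAC (Asp) → CAC (His) — missense.
Codon 5: CUU (Leu) → CUA (Leu) — synonymous.
Codon 6: GUC (Val) → GAC (Asp) — missense.
Codon 8: UCC (Ser) → UCG (Ser) — synonymous.
Synonymous: 2 of 7.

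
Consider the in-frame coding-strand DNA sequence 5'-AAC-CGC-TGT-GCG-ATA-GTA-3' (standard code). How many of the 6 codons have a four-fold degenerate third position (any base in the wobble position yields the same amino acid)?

3

Codon 1 AAC (Asn): third position 2-fold.
Codon 2 CGC (Arg): third position 4-fold.
Codon 3 TGT (Cys): third position 2-fold.
Codon 4 GCG (Ala): third position 4-fold.
Codon 5 ATA (Ile): third position 3-fold.
Codon 6 GTA (Val): third position 4-fold.
Four-fold degenerate third positions: 3.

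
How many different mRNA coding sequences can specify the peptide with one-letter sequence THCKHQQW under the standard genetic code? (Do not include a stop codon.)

256

Thr: 4 codons.
His: 2 codons.
Cys: 2 codons.
Lys: 2 codons.
His: 2 codons.
Gln: 2 codons.
Gln: 2 codons.
Trp: 1 codon.
4 × 2 × 2 × 2 × 2 × 2 × 2 × 1 = 256.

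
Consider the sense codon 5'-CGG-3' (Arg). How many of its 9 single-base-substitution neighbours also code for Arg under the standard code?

Position 1: AGG → 1 synonymous.
Position 2: none → 0 synonymous.
Position 3: CGU, CGC, CGA → 3 synonymous.
Total: 1 + 0 + 3 = 4.

4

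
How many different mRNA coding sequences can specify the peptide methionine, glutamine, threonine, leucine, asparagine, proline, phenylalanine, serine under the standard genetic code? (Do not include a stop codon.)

4608

Met: 1 codon.
Gln: 2 codons.
Thr: 4 codons.
Leu: 6 codons.
Asn: 2 codons.
Pro: 4 codons.
Phe: 2 codons.
Ser: 6 codons.
1 × 2 × 4 × 6 × 2 × 4 × 2 × 6 = 4608.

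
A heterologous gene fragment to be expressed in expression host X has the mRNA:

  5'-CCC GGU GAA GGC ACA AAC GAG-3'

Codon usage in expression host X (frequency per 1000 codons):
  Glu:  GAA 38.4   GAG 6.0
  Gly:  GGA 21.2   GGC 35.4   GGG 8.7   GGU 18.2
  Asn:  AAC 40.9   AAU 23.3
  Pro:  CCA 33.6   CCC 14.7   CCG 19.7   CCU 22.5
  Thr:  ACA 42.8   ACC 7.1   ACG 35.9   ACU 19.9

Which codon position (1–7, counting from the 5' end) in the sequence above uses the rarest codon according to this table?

7

Codon 1 CCC (Pro): 14.7 per 1000.
Codon 2 GGU (Gly): 18.2 per 1000.
Codon 3 GAA (Glu): 38.4 per 1000.
Codon 4 GGC (Gly): 35.4 per 1000.
Codon 5 ACA (Thr): 42.8 per 1000.
Codon 6 AAC (Asn): 40.9 per 1000.
Codon 7 GAG (Glu): 6.0 per 1000.
Lowest frequency is 6.0 at codon 7.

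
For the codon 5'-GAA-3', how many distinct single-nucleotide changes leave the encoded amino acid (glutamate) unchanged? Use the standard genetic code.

Position 1: none → 0 synonymous.
Position 2: none → 0 synonymous.
Position 3: GAG → 1 synonymous.
Total: 0 + 0 + 1 = 1.

1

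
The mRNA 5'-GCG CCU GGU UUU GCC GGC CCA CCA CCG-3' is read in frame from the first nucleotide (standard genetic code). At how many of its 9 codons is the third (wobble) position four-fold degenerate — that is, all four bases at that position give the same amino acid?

8

Codon 1 GCG (Ala): third position 4-fold.
Codon 2 CCU (Pro): third position 4-fold.
Codon 3 GGU (Gly): third position 4-fold.
Codon 4 UUU (Phe): third position 2-fold.
Codon 5 GCC (Ala): third position 4-fold.
Codon 6 GGC (Gly): third position 4-fold.
Codon 7 CCA (Pro): third position 4-fold.
Codon 8 CCA (Pro): third position 4-fold.
Codon 9 CCG (Pro): third position 4-fold.
Four-fold degenerate third positions: 8.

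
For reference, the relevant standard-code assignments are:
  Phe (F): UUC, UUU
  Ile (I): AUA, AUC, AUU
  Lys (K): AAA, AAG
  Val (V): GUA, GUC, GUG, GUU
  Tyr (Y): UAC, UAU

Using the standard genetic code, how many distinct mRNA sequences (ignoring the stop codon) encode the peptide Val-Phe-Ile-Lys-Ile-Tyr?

288

Val: 4 codons.
Phe: 2 codons.
Ile: 3 codons.
Lys: 2 codons.
Ile: 3 codons.
Tyr: 2 codons.
4 × 2 × 3 × 2 × 3 × 2 = 288.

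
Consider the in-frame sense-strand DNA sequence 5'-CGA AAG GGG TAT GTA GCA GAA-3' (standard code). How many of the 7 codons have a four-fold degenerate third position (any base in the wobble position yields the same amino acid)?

Codon 1 CGA (Arg): third position 4-fold.
Codon 2 AAG (Lys): third position 2-fold.
Codon 3 GGG (Gly): third position 4-fold.
Codon 4 TAT (Tyr): third position 2-fold.
Codon 5 GTA (Val): third position 4-fold.
Codon 6 GCA (Ala): third position 4-fold.
Codon 7 GAA (Glu): third position 2-fold.
Four-fold degenerate third positions: 4.

4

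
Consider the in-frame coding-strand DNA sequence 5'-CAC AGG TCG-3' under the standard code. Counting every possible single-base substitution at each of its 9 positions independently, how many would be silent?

Codon 1 (CAC, His): 1 synonymous substitution.
Codon 2 (AGG, Arg): 2 synonymous substitutions.
Codon 3 (TCG, Ser): 3 synonymous substitutions.
Total: 1 + 2 + 3 = 6.

6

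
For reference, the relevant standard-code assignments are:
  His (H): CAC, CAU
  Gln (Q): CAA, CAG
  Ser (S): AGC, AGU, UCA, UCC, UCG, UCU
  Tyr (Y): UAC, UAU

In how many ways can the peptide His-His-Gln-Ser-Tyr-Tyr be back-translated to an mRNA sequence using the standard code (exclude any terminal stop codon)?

His: 2 codons.
His: 2 codons.
Gln: 2 codons.
Ser: 6 codons.
Tyr: 2 codons.
Tyr: 2 codons.
2 × 2 × 2 × 6 × 2 × 2 = 192.

192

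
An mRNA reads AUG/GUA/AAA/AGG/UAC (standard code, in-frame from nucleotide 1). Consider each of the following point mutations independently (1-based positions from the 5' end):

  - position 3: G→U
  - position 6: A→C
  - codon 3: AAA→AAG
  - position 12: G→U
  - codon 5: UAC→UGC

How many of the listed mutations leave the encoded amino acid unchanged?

Codon 1: AUG (Met) → AUU (Ile) — missense.
Codon 2: GUA (Val) → GUC (Val) — synonymous.
Codon 3: AAA (Lys) → AAG (Lys) — synonymous.
Codon 4: AGG (Arg) → AGU (Ser) — missense.
Codon 5: UAC (Tyr) → UGC (Cys) — missense.
Synonymous: 2 of 5.

2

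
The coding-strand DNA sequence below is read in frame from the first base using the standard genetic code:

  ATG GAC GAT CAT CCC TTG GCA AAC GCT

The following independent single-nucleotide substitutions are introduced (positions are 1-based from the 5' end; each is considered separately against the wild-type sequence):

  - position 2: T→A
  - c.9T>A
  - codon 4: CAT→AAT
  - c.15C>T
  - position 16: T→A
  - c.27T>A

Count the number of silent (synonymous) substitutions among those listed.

Codon 1: ATG (Met) → AAG (Lys) — missense.
Codon 3: GAT (Asp) → GAA (Glu) — missense.
Codon 4: CAT (His) → AAT (Asn) — missense.
Codon 5: CCC (Pro) → CCT (Pro) — synonymous.
Codon 6: TTG (Leu) → ATG (Met) — missense.
Codon 9: GCT (Ala) → GCA (Ala) — synonymous.
Synonymous: 2 of 6.

2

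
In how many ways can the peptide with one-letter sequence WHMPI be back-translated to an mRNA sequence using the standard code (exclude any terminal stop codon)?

Trp: 1 codon.
His: 2 codons.
Met: 1 codon.
Pro: 4 codons.
Ile: 3 codons.
1 × 2 × 1 × 4 × 3 = 24.

24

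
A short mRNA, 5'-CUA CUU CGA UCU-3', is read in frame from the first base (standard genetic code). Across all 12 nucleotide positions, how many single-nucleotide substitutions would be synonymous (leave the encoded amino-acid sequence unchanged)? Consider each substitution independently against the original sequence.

14

Codon 1 (CUA, Leu): 4 synonymous substitutions.
Codon 2 (CUU, Leu): 3 synonymous substitutions.
Codon 3 (CGA, Arg): 4 synonymous substitutions.
Codon 4 (UCU, Ser): 3 synonymous substitutions.
Total: 4 + 3 + 4 + 3 = 14.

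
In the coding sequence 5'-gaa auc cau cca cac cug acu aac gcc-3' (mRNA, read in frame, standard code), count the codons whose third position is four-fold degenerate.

Codon 1 GAA (Glu): third position 2-fold.
Codon 2 AUC (Ile): third position 3-fold.
Codon 3 CAU (His): third position 2-fold.
Codon 4 CCA (Pro): third position 4-fold.
Codon 5 CAC (His): third position 2-fold.
Codon 6 CUG (Leu): third position 4-fold.
Codon 7 ACU (Thr): third position 4-fold.
Codon 8 AAC (Asn): third position 2-fold.
Codon 9 GCC (Ala): third position 4-fold.
Four-fold degenerate third positions: 4.

4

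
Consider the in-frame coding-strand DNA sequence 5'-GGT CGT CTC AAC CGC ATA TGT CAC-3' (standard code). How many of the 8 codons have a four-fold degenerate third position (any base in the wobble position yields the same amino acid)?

4

Codon 1 GGT (Gly): third position 4-fold.
Codon 2 CGT (Arg): third position 4-fold.
Codon 3 CTC (Leu): third position 4-fold.
Codon 4 AAC (Asn): third position 2-fold.
Codon 5 CGC (Arg): third position 4-fold.
Codon 6 ATA (Ile): third position 3-fold.
Codon 7 TGT (Cys): third position 2-fold.
Codon 8 CAC (His): third position 2-fold.
Four-fold degenerate third positions: 4.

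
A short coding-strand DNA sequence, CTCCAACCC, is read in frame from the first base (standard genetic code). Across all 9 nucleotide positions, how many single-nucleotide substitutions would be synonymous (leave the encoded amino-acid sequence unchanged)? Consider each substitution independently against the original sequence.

Codon 1 (CTC, Leu): 3 synonymous substitutions.
Codon 2 (CAA, Gln): 1 synonymous substitution.
Codon 3 (CCC, Pro): 3 synonymous substitutions.
Total: 3 + 1 + 3 = 7.

7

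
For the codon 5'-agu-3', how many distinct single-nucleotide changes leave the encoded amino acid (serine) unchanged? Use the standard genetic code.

Position 1: none → 0 synonymous.
Position 2: none → 0 synonymous.
Position 3: AGC → 1 synonymous.
Total: 0 + 0 + 1 = 1.

1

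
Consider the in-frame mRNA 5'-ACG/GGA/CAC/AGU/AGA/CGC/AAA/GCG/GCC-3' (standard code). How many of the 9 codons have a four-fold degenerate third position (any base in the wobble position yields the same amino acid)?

5

Codon 1 ACG (Thr): third position 4-fold.
Codon 2 GGA (Gly): third position 4-fold.
Codon 3 CAC (His): third position 2-fold.
Codon 4 AGU (Ser): third position 2-fold.
Codon 5 AGA (Arg): third position 2-fold.
Codon 6 CGC (Arg): third position 4-fold.
Codon 7 AAA (Lys): third position 2-fold.
Codon 8 GCG (Ala): third position 4-fold.
Codon 9 GCC (Ala): third position 4-fold.
Four-fold degenerate third positions: 5.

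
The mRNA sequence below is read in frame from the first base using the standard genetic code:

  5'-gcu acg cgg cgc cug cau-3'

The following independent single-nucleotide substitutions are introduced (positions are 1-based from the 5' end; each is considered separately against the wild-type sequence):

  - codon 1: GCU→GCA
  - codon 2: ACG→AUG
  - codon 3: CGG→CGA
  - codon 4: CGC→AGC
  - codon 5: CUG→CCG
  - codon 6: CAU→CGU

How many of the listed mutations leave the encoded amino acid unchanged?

2

Codon 1: GCU (Ala) → GCA (Ala) — synonymous.
Codon 2: ACG (Thr) → AUG (Met) — missense.
Codon 3: CGG (Arg) → CGA (Arg) — synonymous.
Codon 4: CGC (Arg) → AGC (Ser) — missense.
Codon 5: CUG (Leu) → CCG (Pro) — missense.
Codon 6: CAU (His) → CGU (Arg) — missense.
Synonymous: 2 of 6.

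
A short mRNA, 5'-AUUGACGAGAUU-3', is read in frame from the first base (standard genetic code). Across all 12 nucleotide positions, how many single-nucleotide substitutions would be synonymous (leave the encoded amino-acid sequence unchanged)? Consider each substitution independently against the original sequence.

Codon 1 (AUU, Ile): 2 synonymous substitutions.
Codon 2 (GAC, Asp): 1 synonymous substitution.
Codon 3 (GAG, Glu): 1 synonymous substitution.
Codon 4 (AUU, Ile): 2 synonymous substitutions.
Total: 2 + 1 + 1 + 2 = 6.

6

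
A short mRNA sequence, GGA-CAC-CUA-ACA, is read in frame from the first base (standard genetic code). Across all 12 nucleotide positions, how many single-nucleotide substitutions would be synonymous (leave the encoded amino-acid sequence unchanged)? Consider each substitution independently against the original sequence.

Codon 1 (GGA, Gly): 3 synonymous substitutions.
Codon 2 (CAC, His): 1 synonymous substitution.
Codon 3 (CUA, Leu): 4 synonymous substitutions.
Codon 4 (ACA, Thr): 3 synonymous substitutions.
Total: 3 + 1 + 4 + 3 = 11.

11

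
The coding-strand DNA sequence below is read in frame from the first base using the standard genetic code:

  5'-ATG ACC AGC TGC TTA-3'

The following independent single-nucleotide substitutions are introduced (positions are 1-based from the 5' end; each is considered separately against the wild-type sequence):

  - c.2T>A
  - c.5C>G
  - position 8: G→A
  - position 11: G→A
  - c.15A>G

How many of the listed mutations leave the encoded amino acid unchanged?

1

Codon 1: ATG (Met) → AAG (Lys) — missense.
Codon 2: ACC (Thr) → AGC (Ser) — missense.
Codon 3: AGC (Ser) → AAC (Asn) — missense.
Codon 4: TGC (Cys) → TAC (Tyr) — missense.
Codon 5: TTA (Leu) → TTG (Leu) — synonymous.
Synonymous: 1 of 5.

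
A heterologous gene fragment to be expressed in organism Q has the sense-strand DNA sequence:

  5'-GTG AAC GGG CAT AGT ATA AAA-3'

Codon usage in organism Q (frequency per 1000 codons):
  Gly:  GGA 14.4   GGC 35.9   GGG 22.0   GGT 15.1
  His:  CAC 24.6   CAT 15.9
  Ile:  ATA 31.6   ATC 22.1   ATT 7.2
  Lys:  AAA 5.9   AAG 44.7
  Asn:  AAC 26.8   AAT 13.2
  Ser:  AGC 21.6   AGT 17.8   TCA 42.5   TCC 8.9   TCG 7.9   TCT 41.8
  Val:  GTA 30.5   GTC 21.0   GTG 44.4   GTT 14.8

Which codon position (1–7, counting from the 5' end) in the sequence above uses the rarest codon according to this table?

Codon 1 GTG (Val): 44.4 per 1000.
Codon 2 AAC (Asn): 26.8 per 1000.
Codon 3 GGG (Gly): 22.0 per 1000.
Codon 4 CAT (His): 15.9 per 1000.
Codon 5 AGT (Ser): 17.8 per 1000.
Codon 6 ATA (Ile): 31.6 per 1000.
Codon 7 AAA (Lys): 5.9 per 1000.
Lowest frequency is 5.9 at codon 7.

7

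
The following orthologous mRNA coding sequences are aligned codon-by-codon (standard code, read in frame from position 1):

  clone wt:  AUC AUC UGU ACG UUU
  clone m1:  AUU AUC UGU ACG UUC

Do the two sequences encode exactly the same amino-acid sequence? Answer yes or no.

yes

Codon 1: AUC Ile / AUU Ile — synonymous.
Codon 2: AUC Ile / AUC Ile — identical.
Codon 3: UGU Cys / UGU Cys — identical.
Codon 4: ACG Thr / ACG Thr — identical.
Codon 5: UUU Phe / UUC Phe — synonymous.
Nonsynonymous differences: 0 → same protein.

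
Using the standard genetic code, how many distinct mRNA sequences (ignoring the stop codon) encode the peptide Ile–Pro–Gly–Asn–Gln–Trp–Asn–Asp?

Ile: 3 codons.
Pro: 4 codons.
Gly: 4 codons.
Asn: 2 codons.
Gln: 2 codons.
Trp: 1 codon.
Asn: 2 codons.
Asp: 2 codons.
3 × 4 × 4 × 2 × 2 × 1 × 2 × 2 = 768.

768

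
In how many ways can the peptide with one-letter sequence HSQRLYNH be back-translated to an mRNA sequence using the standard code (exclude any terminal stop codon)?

His: 2 codons.
Ser: 6 codons.
Gln: 2 codons.
Arg: 6 codons.
Leu: 6 codons.
Tyr: 2 codons.
Asn: 2 codons.
His: 2 codons.
2 × 6 × 2 × 6 × 6 × 2 × 2 × 2 = 6912.

6912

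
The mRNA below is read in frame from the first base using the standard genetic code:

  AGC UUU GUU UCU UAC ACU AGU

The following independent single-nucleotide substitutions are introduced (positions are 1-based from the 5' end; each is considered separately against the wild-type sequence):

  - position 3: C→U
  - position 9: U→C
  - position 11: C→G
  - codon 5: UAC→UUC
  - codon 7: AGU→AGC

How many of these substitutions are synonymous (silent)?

3

Codon 1: AGC (Ser) → AGU (Ser) — synonymous.
Codon 3: GUU (Val) → GUC (Val) — synonymous.
Codon 4: UCU (Ser) → UGU (Cys) — missense.
Codon 5: UAC (Tyr) → UUC (Phe) — missense.
Codon 7: AGU (Ser) → AGC (Ser) — synonymous.
Synonymous: 3 of 5.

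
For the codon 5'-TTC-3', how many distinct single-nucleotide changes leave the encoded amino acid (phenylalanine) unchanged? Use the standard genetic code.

1

Position 1: none → 0 synonymous.
Position 2: none → 0 synonymous.
Position 3: TTT → 1 synonymous.
Total: 0 + 0 + 1 = 1.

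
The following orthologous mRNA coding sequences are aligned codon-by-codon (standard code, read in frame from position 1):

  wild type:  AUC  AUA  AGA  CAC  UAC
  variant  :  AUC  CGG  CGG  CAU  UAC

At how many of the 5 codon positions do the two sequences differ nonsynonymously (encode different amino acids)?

1

Codon 1: AUC Ile / AUC Ile — identical.
Codon 2: AUA Ile / CGG Arg — nonsynonymous.
Codon 3: AGA Arg / CGG Arg — synonymous.
Codon 4: CAC His / CAU His — synonymous.
Codon 5: UAC Tyr / UAC Tyr — identical.
Nonsynonymous differences: 1.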